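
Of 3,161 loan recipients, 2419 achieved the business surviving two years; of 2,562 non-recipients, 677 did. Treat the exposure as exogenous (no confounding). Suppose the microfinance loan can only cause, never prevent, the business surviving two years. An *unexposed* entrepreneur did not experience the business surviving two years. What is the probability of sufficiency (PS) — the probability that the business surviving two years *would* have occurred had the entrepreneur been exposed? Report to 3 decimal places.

PS ≈ 0.681

p₁ = P(outcome | exposed) = 2419/3161 = 0.76526
p₀ = P(outcome | unexposed) = 677/2562 = 0.26425
Under exogeneity and monotonicity, PS = (p₁ − p₀) / (1 − p₀).
PS = (0.76526 − 0.26425) / (1 − 0.26425) = 0.50102 / 0.73575 ≈ 0.6810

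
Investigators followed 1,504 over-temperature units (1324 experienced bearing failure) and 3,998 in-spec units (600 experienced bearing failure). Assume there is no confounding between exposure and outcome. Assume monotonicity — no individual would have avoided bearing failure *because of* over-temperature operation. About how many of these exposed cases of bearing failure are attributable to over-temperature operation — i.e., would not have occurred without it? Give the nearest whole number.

about 1098 cases

p₁ = P(outcome | exposed) = 1324/1504 = 0.88032
p₀ = P(outcome | unexposed) = 600/3998 = 0.15008
PN = (p₁ − p₀)/p₁ = (0.88032 − 0.15008) / 0.88032 ≈ 0.82952.
Attributable cases ≈ PN × (exposed cases) = 0.82952 × 1324 ≈ 1098.29.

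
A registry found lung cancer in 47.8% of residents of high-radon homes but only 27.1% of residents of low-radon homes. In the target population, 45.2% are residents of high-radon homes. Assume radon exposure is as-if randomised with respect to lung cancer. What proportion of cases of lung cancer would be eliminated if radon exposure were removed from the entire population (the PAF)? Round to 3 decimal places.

p₁ = 0.478, p₀ = 0.271.
Overall risk P(Y=1) = π·p₁ + (1−π)·p₀ = 0.452×0.478 + 0.548×0.271 = 0.36456.
Under exogeneity, PAF = [P(Y=1) − p₀] / P(Y=1).
PAF = (0.36456 − 0.271) / 0.36456 ≈ 0.2566

PAF ≈ 0.257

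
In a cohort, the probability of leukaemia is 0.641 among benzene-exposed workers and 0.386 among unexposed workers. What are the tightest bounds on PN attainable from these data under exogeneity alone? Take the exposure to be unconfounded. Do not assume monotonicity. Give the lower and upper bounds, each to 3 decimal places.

Let p₁ = 0.641, p₀ = 0.386.
Under exogeneity alone the bounds on PN are max{0,(p₁−p₀)/p₁} ≤ PN ≤ min{1,(1−p₀)/p₁}.
  lower = (p₁ − p₀)/p₁ = 0.255 / 0.641 ≈ 0.3978
  upper = min{1, (1 − p₀)/p₁} = 0.614 / 0.641 ≈ 0.9579

0.398 ≤ PN ≤ 0.958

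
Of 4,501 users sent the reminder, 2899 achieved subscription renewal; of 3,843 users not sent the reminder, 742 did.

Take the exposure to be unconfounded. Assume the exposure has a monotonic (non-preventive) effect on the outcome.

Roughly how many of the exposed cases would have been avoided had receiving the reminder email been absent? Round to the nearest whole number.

about 2030 cases

p₁ = P(outcome | exposed) = 2899/4501 = 0.64408
p₀ = P(outcome | unexposed) = 742/3843 = 0.19308
PN = (p₁ − p₀)/p₁ = (0.64408 − 0.19308) / 0.64408 ≈ 0.70023.
Attributable cases ≈ PN × (exposed cases) = 0.70023 × 2899 ≈ 2029.95.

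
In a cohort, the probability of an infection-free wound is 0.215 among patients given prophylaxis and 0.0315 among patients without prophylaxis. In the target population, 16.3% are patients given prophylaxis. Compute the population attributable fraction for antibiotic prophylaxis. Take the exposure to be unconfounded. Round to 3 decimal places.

Let p₁ = 0.215, p₀ = 0.0315.
Overall risk P(Y=1) = π·p₁ + (1−π)·p₀ = 0.163×0.215 + 0.837×0.0315 = 0.06141.
Under exogeneity, PAF = [P(Y=1) − p₀] / P(Y=1).
PAF = (0.06141 − 0.0315) / 0.06141 ≈ 0.4871

PAF ≈ 0.487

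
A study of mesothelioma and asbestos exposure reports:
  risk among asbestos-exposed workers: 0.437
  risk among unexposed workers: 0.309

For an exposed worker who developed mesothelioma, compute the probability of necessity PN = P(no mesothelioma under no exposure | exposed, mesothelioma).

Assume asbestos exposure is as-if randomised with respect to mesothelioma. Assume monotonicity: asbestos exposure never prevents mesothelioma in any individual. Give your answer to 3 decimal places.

PN ≈ 0.293

Let p₁ = 0.437, p₀ = 0.309.
Under exogeneity and monotonicity, PN = (p₁ − p₀) / p₁.
PN = (0.437 − 0.309) / 0.437 = 0.128 / 0.437 ≈ 0.2929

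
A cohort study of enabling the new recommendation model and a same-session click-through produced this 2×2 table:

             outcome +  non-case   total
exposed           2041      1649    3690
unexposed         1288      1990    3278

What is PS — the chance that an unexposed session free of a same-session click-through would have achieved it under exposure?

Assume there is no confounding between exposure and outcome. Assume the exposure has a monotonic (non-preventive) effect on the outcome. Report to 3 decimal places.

p₁ = P(outcome | exposed) = 2041/3690 = 0.55312
p₀ = P(outcome | unexposed) = 1288/3278 = 0.39292
Under exogeneity and monotonicity, PS = (p₁ − p₀)/(1 − p₀).
PS = (0.55312 − 0.39292) / 0.60708 ≈ 0.2639

PS ≈ 0.264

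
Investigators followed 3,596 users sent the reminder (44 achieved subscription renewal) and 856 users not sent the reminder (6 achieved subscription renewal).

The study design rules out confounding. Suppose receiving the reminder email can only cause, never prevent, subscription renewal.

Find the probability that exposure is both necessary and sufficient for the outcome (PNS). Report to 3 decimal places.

PNS ≈ 0.005

p₁ = P(outcome | exposed) = 44/3596 = 0.012236
p₀ = P(outcome | unexposed) = 6/856 = 0.0070093
Under exogeneity and monotonicity, PNS = p₁ − p₀.
PNS = 0.012236 − 0.0070093 = 0.0052265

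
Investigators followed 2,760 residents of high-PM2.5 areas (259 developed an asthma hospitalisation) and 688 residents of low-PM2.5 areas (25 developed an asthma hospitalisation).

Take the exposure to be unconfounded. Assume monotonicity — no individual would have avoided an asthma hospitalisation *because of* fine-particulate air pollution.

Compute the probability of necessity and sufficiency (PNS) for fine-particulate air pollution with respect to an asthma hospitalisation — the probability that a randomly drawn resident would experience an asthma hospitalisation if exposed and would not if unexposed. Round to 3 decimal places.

PNS ≈ 0.058

p₁ = P(outcome | exposed) = 259/2760 = 0.093841
p₀ = P(outcome | unexposed) = 25/688 = 0.036337
Under exogeneity and monotonicity, PNS = p₁ − p₀.
PNS = 0.093841 − 0.036337 = 0.057503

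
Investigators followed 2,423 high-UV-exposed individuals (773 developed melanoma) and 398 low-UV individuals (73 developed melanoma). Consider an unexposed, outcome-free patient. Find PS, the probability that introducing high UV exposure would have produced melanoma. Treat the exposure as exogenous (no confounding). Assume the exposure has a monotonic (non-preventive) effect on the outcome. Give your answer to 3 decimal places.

PS ≈ 0.166

p₁ = P(outcome | exposed) = 773/2423 = 0.31903
p₀ = P(outcome | unexposed) = 73/398 = 0.18342
Under exogeneity and monotonicity, PS = (p₁ − p₀) / (1 − p₀).
PS = (0.31903 − 0.18342) / (1 − 0.18342) = 0.13561 / 0.81658 ≈ 0.1661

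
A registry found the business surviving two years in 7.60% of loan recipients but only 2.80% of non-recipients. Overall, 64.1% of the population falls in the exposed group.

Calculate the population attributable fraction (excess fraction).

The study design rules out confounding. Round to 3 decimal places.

p₁ = 0.076, p₀ = 0.028.
Overall risk P(Y=1) = π·p₁ + (1−π)·p₀ = 0.641×0.076 + 0.359×0.028 = 0.058768.
Under exogeneity, PAF = [P(Y=1) − p₀] / P(Y=1).
PAF = (0.058768 − 0.028) / 0.058768 ≈ 0.5236

PAF ≈ 0.524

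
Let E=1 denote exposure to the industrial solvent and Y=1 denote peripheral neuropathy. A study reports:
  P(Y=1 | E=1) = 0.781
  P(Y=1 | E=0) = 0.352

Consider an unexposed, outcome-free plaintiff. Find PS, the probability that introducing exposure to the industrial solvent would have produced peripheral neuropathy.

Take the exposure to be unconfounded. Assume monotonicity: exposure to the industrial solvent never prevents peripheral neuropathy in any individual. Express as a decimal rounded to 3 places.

PS ≈ 0.662

Let p₁ = 0.781, p₀ = 0.352.
Under exogeneity and monotonicity, PS = (p₁ − p₀) / (1 − p₀).
PS = (0.781 − 0.352) / (1 − 0.352) = 0.429 / 0.648 ≈ 0.6620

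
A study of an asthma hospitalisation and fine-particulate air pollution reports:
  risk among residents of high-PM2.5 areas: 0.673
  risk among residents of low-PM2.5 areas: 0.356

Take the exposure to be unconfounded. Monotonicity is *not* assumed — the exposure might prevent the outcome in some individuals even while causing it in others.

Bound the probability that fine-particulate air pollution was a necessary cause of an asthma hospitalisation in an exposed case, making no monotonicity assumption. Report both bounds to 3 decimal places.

Let p₁ = 0.673, p₀ = 0.356.
Under exogeneity alone the bounds on PN are max{0,(p₁−p₀)/p₁} ≤ PN ≤ min{1,(1−p₀)/p₁}.
  lower = (p₁ − p₀)/p₁ = 0.317 / 0.673 ≈ 0.4710
  upper = min{1, (1 − p₀)/p₁} = 0.644 / 0.673 ≈ 0.9569

0.471 ≤ PN ≤ 0.957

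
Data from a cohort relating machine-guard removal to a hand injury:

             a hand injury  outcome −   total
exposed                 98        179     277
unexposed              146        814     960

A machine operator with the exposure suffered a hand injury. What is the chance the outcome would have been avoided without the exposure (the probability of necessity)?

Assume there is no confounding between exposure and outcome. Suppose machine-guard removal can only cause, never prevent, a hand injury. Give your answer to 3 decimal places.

p₁ = P(outcome | exposed) = 98/277 = 0.35379
p₀ = P(outcome | unexposed) = 146/960 = 0.15208
Under exogeneity and monotonicity, PN = (p₁ − p₀) / p₁.
PN = (0.35379 − 0.15208) / 0.35379 = 0.20171 / 0.35379 ≈ 0.5701

PN ≈ 0.570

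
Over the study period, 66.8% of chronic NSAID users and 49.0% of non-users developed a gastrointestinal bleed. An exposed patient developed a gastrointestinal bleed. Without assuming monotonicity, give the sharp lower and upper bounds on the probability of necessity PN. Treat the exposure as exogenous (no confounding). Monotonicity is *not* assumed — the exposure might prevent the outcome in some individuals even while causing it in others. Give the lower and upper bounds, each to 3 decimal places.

p₁ = 0.668, p₀ = 0.49.
Under exogeneity alone the bounds on PN are max{0,(p₁−p₀)/p₁} ≤ PN ≤ min{1,(1−p₀)/p₁}.
  lower = (p₁ − p₀)/p₁ = 0.178 / 0.668 ≈ 0.2665
  upper = min{1, (1 − p₀)/p₁} = 0.51 / 0.668 ≈ 0.7635

0.266 ≤ PN ≤ 0.763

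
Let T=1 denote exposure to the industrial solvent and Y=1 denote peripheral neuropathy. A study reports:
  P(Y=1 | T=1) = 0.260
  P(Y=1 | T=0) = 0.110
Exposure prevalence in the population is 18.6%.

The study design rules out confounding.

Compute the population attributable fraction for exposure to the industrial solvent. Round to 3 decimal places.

PAF ≈ 0.202

Let p₁ = 0.26, p₀ = 0.11.
Overall risk P(Y=1) = π·p₁ + (1−π)·p₀ = 0.186×0.26 + 0.814×0.11 = 0.1379.
Under exogeneity, PAF = [P(Y=1) − p₀] / P(Y=1).
PAF = (0.1379 − 0.11) / 0.1379 ≈ 0.2023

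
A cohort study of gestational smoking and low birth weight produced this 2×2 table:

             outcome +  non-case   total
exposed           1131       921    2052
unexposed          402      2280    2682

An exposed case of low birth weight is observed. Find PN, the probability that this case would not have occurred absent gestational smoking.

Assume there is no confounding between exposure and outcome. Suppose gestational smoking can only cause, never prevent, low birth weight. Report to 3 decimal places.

PN ≈ 0.728

p₁ = P(outcome | exposed) = 1131/2052 = 0.55117
p₀ = P(outcome | unexposed) = 402/2682 = 0.14989
Under exogeneity and monotonicity, PN = (p₁ − p₀) / p₁.
PN = (0.55117 − 0.14989) / 0.55117 = 0.40128 / 0.55117 ≈ 0.7281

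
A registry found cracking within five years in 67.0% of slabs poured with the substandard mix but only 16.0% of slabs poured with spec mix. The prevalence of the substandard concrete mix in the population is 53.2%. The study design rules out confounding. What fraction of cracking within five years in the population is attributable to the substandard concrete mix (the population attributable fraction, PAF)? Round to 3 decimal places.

PAF ≈ 0.629

p₁ = 0.67, p₀ = 0.16.
Overall risk P(Y=1) = π·p₁ + (1−π)·p₀ = 0.532×0.67 + 0.468×0.16 = 0.43132.
Under exogeneity, PAF = [P(Y=1) − p₀] / P(Y=1).
PAF = (0.43132 − 0.16) / 0.43132 ≈ 0.6290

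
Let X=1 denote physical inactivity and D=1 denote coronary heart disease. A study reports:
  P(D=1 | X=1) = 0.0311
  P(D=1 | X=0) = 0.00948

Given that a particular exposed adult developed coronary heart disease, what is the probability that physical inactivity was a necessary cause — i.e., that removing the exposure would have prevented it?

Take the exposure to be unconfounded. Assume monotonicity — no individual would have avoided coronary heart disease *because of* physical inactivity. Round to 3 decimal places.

Let p₁ = 0.0311, p₀ = 0.00948.
Under exogeneity and monotonicity, PN = (p₁ − p₀) / p₁.
PN = (0.0311 − 0.00948) / 0.0311 = 0.02162 / 0.0311 ≈ 0.6952

PN ≈ 0.695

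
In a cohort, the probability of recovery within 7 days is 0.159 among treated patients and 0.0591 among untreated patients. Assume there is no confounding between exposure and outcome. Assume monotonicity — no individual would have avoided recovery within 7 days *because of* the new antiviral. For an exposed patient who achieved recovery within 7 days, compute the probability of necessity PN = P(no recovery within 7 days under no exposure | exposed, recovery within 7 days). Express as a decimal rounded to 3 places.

Let p₁ = 0.159, p₀ = 0.0591.
Under exogeneity and monotonicity, PN = (p₁ − p₀) / p₁.
PN = (0.159 − 0.0591) / 0.159 = 0.0999 / 0.159 ≈ 0.6283

PN ≈ 0.628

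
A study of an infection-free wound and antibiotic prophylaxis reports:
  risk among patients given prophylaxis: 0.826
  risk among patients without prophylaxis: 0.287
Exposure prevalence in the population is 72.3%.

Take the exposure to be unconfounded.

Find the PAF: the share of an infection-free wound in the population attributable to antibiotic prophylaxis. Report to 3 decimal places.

Let p₁ = 0.826, p₀ = 0.287.
Overall risk P(Y=1) = π·p₁ + (1−π)·p₀ = 0.723×0.826 + 0.277×0.287 = 0.6767.
Under exogeneity, PAF = [P(Y=1) − p₀] / P(Y=1).
PAF = (0.6767 − 0.287) / 0.6767 ≈ 0.5759

PAF ≈ 0.576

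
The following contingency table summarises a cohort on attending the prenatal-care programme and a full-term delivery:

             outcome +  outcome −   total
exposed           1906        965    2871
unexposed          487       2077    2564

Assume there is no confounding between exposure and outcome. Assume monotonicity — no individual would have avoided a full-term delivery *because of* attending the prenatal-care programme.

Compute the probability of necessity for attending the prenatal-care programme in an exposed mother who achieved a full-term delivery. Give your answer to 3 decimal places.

PN ≈ 0.714

p₁ = P(outcome | exposed) = 1906/2871 = 0.66388
p₀ = P(outcome | unexposed) = 487/2564 = 0.18994
Under exogeneity and monotonicity, PN = (p₁ − p₀)/p₁.
PN = (0.66388 − 0.18994) / 0.66388 ≈ 0.7139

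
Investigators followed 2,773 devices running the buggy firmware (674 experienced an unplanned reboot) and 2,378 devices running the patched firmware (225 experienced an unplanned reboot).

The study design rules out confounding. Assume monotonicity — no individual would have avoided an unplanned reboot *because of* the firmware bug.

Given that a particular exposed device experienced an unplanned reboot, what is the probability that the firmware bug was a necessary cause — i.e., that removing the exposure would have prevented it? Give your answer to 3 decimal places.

PN ≈ 0.611

p₁ = P(outcome | exposed) = 674/2773 = 0.24306
p₀ = P(outcome | unexposed) = 225/2378 = 0.094617
Under exogeneity and monotonicity, PN = (p₁ − p₀) / p₁.
PN = (0.24306 − 0.094617) / 0.24306 = 0.14844 / 0.24306 ≈ 0.6107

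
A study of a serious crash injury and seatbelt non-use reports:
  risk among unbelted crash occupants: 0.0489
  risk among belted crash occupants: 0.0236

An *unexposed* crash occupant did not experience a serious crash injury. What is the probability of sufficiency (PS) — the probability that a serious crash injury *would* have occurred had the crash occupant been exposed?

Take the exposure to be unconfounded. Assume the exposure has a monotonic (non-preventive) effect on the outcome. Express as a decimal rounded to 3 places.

PS ≈ 0.026

Let p₁ = 0.0489, p₀ = 0.0236.
Under exogeneity and monotonicity, PS = (p₁ − p₀) / (1 − p₀).
PS = (0.0489 − 0.0236) / (1 − 0.0236) = 0.0253 / 0.9764 ≈ 0.0259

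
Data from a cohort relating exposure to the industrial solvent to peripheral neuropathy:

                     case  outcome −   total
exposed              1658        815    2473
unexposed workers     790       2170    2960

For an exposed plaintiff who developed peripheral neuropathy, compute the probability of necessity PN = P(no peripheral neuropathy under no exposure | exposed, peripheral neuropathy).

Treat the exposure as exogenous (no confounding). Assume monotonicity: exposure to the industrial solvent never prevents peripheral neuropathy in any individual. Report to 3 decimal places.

PN ≈ 0.602

p₁ = P(outcome | exposed) = 1658/2473 = 0.67044
p₀ = P(outcome | unexposed) = 790/2960 = 0.26689
Under exogeneity and monotonicity, PN = (p₁ − p₀)/p₁.
PN = (0.67044 − 0.26689) / 0.67044 ≈ 0.6019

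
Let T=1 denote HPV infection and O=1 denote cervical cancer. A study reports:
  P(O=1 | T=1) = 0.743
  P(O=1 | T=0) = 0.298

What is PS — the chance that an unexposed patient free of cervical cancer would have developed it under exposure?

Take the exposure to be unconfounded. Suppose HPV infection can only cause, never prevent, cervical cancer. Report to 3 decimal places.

Let p₁ = 0.743, p₀ = 0.298.
Under exogeneity and monotonicity, PS = (p₁ − p₀) / (1 − p₀).
PS = (0.743 − 0.298) / (1 − 0.298) = 0.445 / 0.702 ≈ 0.6339

PS ≈ 0.634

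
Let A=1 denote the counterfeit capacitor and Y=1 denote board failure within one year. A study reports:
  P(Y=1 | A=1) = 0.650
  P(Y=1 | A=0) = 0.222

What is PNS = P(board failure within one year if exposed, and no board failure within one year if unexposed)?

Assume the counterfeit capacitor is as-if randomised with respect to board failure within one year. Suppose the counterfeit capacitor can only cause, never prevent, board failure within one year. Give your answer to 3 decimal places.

Let p₁ = 0.65, p₀ = 0.222.
Under exogeneity and monotonicity, PNS = p₁ − p₀.
PNS = 0.65 − 0.222 = 0.428

PNS ≈ 0.428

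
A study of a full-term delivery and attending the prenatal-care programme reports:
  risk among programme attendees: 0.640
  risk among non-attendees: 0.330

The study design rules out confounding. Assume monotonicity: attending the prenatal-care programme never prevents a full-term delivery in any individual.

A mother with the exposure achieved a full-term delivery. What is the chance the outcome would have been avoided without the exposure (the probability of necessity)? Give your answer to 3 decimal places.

PN ≈ 0.484

Let p₁ = 0.64, p₀ = 0.33.
Under exogeneity and monotonicity, PN = (p₁ − p₀) / p₁.
PN = (0.64 − 0.33) / 0.64 = 0.31 / 0.64 ≈ 0.4844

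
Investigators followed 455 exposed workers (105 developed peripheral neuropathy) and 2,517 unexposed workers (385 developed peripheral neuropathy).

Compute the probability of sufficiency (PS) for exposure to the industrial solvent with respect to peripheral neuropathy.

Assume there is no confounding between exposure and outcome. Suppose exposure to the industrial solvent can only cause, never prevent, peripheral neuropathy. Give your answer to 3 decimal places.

p₁ = P(outcome | exposed) = 105/455 = 0.23077
p₀ = P(outcome | unexposed) = 385/2517 = 0.15296
Under exogeneity and monotonicity, PS = (p₁ − p₀) / (1 − p₀).
PS = (0.23077 − 0.15296) / (1 − 0.15296) = 0.077809 / 0.84704 ≈ 0.0919

PS ≈ 0.092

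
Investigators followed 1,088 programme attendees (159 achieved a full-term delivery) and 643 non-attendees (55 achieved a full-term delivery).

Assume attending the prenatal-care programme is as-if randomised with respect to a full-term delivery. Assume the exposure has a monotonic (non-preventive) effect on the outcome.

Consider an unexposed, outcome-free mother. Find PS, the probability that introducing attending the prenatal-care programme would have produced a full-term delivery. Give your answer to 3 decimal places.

PS ≈ 0.066

p₁ = P(outcome | exposed) = 159/1088 = 0.14614
p₀ = P(outcome | unexposed) = 55/643 = 0.085537
Under exogeneity and monotonicity, PS = (p₁ − p₀) / (1 − p₀).
PS = (0.14614 − 0.085537) / (1 − 0.085537) = 0.060603 / 0.91446 ≈ 0.0663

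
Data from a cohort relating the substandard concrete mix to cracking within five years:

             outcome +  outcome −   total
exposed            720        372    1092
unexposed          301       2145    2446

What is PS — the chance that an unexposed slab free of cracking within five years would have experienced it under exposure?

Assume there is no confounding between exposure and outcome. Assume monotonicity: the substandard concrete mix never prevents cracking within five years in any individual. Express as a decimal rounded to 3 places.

PS ≈ 0.612

p₁ = P(outcome | exposed) = 720/1092 = 0.65934
p₀ = P(outcome | unexposed) = 301/2446 = 0.12306
Under exogeneity and monotonicity, PS = (p₁ − p₀) / (1 − p₀).
PS = (0.65934 − 0.12306) / (1 − 0.12306) = 0.53628 / 0.87694 ≈ 0.6115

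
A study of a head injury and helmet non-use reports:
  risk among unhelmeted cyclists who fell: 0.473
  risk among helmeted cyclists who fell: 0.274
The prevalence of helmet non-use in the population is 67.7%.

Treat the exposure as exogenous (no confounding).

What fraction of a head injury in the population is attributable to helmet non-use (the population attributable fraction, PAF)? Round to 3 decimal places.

Let p₁ = 0.473, p₀ = 0.274.
Overall risk P(Y=1) = π·p₁ + (1−π)·p₀ = 0.677×0.473 + 0.323×0.274 = 0.40872.
Under exogeneity, PAF = [P(Y=1) − p₀] / P(Y=1).
PAF = (0.40872 − 0.274) / 0.40872 ≈ 0.3296

PAF ≈ 0.330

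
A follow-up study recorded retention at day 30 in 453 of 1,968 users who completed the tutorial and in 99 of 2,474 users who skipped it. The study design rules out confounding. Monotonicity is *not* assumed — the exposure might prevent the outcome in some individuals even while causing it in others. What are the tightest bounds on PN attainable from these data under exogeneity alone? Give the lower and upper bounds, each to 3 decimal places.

0.826 ≤ PN ≤ 1.000

p₁ = P(outcome | exposed) = 453/1968 = 0.23018
p₀ = P(outcome | unexposed) = 99/2474 = 0.040016
Under exogeneity alone the bounds on PN are max{0,(p₁−p₀)/p₁} ≤ PN ≤ min{1,(1−p₀)/p₁}.
  lower = (p₁ − p₀)/p₁ = 0.19017 / 0.23018 ≈ 0.8262
  upper = min{1, (1 − p₀)/p₁} = 0.95998 / 0.23018 ≈ 4.1705 → capped at 1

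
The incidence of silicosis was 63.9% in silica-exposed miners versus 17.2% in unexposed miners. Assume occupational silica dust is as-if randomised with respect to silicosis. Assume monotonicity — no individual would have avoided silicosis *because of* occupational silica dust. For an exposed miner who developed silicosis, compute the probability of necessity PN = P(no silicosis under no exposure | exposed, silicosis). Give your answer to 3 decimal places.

p₁ = 0.639, p₀ = 0.172.
Under exogeneity and monotonicity, PN = (p₁ − p₀) / p₁.
PN = (0.639 − 0.172) / 0.639 = 0.467 / 0.639 ≈ 0.7308

PN ≈ 0.731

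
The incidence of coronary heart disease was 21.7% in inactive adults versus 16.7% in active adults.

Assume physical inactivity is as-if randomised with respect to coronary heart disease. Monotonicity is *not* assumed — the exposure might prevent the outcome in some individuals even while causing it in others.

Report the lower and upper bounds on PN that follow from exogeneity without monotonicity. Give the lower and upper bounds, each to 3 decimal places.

0.230 ≤ PN ≤ 1.000

p₁ = 0.217, p₀ = 0.167.
Under exogeneity alone the bounds on PN are max{0,(p₁−p₀)/p₁} ≤ PN ≤ min{1,(1−p₀)/p₁}.
  lower = (p₁ − p₀)/p₁ = 0.05 / 0.217 ≈ 0.2304
  upper = min{1, (1 − p₀)/p₁} = 0.833 / 0.217 ≈ 3.8387 → capped at 1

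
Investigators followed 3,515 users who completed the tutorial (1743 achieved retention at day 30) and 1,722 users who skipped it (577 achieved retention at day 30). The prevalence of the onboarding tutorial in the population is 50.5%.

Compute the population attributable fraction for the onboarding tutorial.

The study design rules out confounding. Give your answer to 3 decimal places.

PAF ≈ 0.195

p₁ = P(outcome | exposed) = 1743/3515 = 0.49587
p₀ = P(outcome | unexposed) = 577/1722 = 0.33508
Overall risk P(Y=1) = π·p₁ + (1−π)·p₀ = 0.505×0.49587 + 0.495×0.33508 = 0.41628.
Under exogeneity, PAF = [P(Y=1) − p₀] / P(Y=1).
PAF = (0.41628 − 0.33508) / 0.41628 ≈ 0.1951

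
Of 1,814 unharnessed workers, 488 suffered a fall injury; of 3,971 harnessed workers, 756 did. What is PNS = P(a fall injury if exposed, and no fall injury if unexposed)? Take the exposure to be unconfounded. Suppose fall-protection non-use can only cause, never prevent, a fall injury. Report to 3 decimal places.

PNS ≈ 0.079

p₁ = P(outcome | exposed) = 488/1814 = 0.26902
p₀ = P(outcome | unexposed) = 756/3971 = 0.19038
Under exogeneity and monotonicity, PNS = p₁ − p₀.
PNS = 0.26902 − 0.19038 = 0.078638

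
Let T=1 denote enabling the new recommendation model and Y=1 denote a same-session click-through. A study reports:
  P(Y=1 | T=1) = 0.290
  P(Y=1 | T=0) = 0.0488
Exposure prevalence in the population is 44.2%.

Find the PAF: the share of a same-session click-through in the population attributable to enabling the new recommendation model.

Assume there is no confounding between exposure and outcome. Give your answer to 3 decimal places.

PAF ≈ 0.686

Let p₁ = 0.29, p₀ = 0.0488.
Overall risk P(Y=1) = π·p₁ + (1−π)·p₀ = 0.442×0.29 + 0.558×0.0488 = 0.15541.
Under exogeneity, PAF = [P(Y=1) − p₀] / P(Y=1).
PAF = (0.15541 − 0.0488) / 0.15541 ≈ 0.6860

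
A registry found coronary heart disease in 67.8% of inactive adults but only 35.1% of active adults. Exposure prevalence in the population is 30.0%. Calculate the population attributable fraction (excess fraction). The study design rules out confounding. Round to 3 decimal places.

PAF ≈ 0.218

p₁ = 0.678, p₀ = 0.351.
Overall risk P(Y=1) = π·p₁ + (1−π)·p₀ = 0.3×0.678 + 0.7×0.351 = 0.4491.
Under exogeneity, PAF = [P(Y=1) − p₀] / P(Y=1).
PAF = (0.4491 − 0.351) / 0.4491 ≈ 0.2184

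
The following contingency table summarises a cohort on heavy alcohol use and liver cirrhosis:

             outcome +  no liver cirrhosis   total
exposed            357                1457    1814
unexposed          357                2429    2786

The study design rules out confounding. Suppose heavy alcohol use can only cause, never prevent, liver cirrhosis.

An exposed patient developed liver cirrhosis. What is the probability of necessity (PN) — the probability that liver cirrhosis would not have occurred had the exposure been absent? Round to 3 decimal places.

PN ≈ 0.349

p₁ = P(outcome | exposed) = 357/1814 = 0.1968
p₀ = P(outcome | unexposed) = 357/2786 = 0.12814
Under exogeneity and monotonicity, PN = (p₁ − p₀)/p₁.
PN = (0.1968 − 0.12814) / 0.1968 ≈ 0.3489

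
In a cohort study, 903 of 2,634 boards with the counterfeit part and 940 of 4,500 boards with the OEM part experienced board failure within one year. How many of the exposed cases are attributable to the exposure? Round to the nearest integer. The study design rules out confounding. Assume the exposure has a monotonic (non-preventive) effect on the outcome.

p₁ = P(outcome | exposed) = 903/2634 = 0.34282
p₀ = P(outcome | unexposed) = 940/4500 = 0.20889
PN = (p₁ − p₀)/p₁ = (0.34282 − 0.20889) / 0.34282 ≈ 0.39068.
Attributable cases ≈ PN × (exposed cases) = 0.39068 × 903 ≈ 352.79.

about 353 cases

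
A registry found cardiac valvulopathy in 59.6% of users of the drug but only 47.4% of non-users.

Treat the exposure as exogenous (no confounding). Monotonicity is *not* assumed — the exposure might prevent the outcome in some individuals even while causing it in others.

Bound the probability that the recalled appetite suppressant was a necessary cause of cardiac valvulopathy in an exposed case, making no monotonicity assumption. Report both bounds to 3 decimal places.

0.205 ≤ PN ≤ 0.883

p₁ = 0.596, p₀ = 0.474.
Under exogeneity alone the bounds on PN are max{0,(p₁−p₀)/p₁} ≤ PN ≤ min{1,(1−p₀)/p₁}.
  lower = (p₁ − p₀)/p₁ = 0.122 / 0.596 ≈ 0.2047
  upper = min{1, (1 − p₀)/p₁} = 0.526 / 0.596 ≈ 0.8826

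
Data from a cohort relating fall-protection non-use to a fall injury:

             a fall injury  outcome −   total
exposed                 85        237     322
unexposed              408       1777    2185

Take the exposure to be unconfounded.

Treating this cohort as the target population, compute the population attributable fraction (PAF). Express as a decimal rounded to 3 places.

p₁ = P(outcome | exposed) = 85/322 = 0.26398
p₀ = P(outcome | unexposed) = 408/2185 = 0.18673
Exposure prevalence π = 322/2507 = 0.12844; overall risk P(Y=1) = 0.19665.
Under exogeneity, PAF = [P(Y=1) − p₀]/P(Y=1).
PAF = (0.19665 − 0.18673) / 0.19665 ≈ 0.0505

PAF ≈ 0.050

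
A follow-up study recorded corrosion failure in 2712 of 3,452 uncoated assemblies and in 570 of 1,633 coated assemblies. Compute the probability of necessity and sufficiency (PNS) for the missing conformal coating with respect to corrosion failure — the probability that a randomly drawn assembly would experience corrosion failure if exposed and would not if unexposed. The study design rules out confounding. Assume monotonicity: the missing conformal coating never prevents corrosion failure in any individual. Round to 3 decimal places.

PNS ≈ 0.437

p₁ = P(outcome | exposed) = 2712/3452 = 0.78563
p₀ = P(outcome | unexposed) = 570/1633 = 0.34905
Under exogeneity and monotonicity, PNS = p₁ − p₀.
PNS = 0.78563 − 0.34905 = 0.43658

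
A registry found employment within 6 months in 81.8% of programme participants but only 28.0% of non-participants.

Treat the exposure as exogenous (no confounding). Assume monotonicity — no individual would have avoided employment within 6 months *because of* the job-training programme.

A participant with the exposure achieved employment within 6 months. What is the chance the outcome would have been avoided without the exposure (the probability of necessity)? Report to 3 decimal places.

PN ≈ 0.658

p₁ = 0.818, p₀ = 0.28.
Under exogeneity and monotonicity, PN = (p₁ − p₀) / p₁.
PN = (0.818 − 0.28) / 0.818 = 0.538 / 0.818 ≈ 0.6577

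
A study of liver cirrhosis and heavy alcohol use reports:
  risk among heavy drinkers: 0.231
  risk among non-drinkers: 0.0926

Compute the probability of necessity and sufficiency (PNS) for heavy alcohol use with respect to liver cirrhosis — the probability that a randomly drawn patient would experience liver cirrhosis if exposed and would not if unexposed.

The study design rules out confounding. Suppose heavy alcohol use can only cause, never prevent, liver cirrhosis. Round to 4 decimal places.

PNS ≈ 0.1384

Let p₁ = 0.231, p₀ = 0.0926.
Under exogeneity and monotonicity, PNS = p₁ − p₀.
PNS = 0.231 − 0.0926 = 0.1384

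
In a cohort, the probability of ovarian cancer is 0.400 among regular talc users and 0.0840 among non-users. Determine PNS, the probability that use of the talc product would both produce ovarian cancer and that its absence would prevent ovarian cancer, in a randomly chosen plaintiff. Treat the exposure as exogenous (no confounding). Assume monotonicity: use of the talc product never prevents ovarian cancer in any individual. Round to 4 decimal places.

Let p₁ = 0.4, p₀ = 0.084.
Under exogeneity and monotonicity, PNS = p₁ − p₀.
PNS = 0.4 − 0.084 = 0.316

PNS ≈ 0.3160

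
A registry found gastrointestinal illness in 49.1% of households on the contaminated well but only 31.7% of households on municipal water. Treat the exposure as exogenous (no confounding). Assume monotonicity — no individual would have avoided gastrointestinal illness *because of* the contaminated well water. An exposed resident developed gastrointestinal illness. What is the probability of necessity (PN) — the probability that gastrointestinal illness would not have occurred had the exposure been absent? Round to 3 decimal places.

PN ≈ 0.354

p₁ = 0.491, p₀ = 0.317.
Under exogeneity and monotonicity, PN = (p₁ − p₀) / p₁.
PN = (0.491 − 0.317) / 0.491 = 0.174 / 0.491 ≈ 0.3544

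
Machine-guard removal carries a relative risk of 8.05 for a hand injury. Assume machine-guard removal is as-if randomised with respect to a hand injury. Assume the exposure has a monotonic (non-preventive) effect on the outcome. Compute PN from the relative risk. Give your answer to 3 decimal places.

PN ≈ 0.876

Under exogeneity and monotonicity, PN = (RR − 1) / RR = 1 − 1/RR.
PN = (8.05 − 1) / 8.05 = 7.05 / 8.05 ≈ 0.8758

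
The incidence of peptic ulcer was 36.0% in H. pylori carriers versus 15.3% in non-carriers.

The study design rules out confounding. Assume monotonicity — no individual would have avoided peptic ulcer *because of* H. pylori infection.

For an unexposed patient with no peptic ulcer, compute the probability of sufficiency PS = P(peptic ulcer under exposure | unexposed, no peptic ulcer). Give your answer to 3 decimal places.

PS ≈ 0.244

p₁ = 0.36, p₀ = 0.153.
Under exogeneity and monotonicity, PS = (p₁ − p₀) / (1 − p₀).
PS = (0.36 − 0.153) / (1 − 0.153) = 0.207 / 0.847 ≈ 0.2444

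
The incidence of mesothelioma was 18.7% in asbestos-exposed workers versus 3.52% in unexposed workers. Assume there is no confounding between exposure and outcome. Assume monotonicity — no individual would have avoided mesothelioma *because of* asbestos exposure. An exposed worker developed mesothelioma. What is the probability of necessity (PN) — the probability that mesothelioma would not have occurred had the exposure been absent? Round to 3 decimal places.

PN ≈ 0.812

p₁ = 0.187, p₀ = 0.0352.
Under exogeneity and monotonicity, PN = (p₁ − p₀) / p₁.
PN = (0.187 − 0.0352) / 0.187 = 0.1518 / 0.187 ≈ 0.8118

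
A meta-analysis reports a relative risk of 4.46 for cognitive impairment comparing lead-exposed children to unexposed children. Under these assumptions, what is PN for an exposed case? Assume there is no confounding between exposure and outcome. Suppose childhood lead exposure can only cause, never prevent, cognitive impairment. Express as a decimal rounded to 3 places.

Under exogeneity and monotonicity, PN = (RR − 1) / RR = 1 − 1/RR.
PN = (4.46 − 1) / 4.46 = 3.46 / 4.46 ≈ 0.7758

PN ≈ 0.776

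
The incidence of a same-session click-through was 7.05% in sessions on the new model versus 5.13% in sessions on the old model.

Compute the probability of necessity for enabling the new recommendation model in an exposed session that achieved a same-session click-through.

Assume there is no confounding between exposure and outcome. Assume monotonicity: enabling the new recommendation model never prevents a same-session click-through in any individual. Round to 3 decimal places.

PN ≈ 0.272

p₁ = 0.0705, p₀ = 0.0513.
Under exogeneity and monotonicity, PN = (p₁ − p₀) / p₁.
PN = (0.0705 − 0.0513) / 0.0705 = 0.0192 / 0.0705 ≈ 0.2723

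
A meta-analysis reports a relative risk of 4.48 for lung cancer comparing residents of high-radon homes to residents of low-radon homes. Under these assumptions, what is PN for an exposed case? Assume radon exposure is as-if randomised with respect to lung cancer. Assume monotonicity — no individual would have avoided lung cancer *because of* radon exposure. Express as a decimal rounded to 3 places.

Under exogeneity and monotonicity, PN = (RR − 1) / RR = 1 − 1/RR.
PN = (4.48 − 1) / 4.48 = 3.48 / 4.48 ≈ 0.7768

PN ≈ 0.777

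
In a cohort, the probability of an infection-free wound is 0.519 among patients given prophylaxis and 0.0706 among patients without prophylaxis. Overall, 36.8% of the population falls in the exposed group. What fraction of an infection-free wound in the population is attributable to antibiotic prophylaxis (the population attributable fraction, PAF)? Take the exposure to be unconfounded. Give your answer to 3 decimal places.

PAF ≈ 0.700

Let p₁ = 0.519, p₀ = 0.0706.
Overall risk P(Y=1) = π·p₁ + (1−π)·p₀ = 0.368×0.519 + 0.632×0.0706 = 0.23561.
Under exogeneity, PAF = [P(Y=1) − p₀] / P(Y=1).
PAF = (0.23561 − 0.0706) / 0.23561 ≈ 0.7004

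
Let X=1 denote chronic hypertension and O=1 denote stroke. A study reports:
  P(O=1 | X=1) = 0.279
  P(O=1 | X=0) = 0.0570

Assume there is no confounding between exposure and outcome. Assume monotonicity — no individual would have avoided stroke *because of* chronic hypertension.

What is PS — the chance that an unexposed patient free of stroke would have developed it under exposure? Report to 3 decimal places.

PS ≈ 0.235

Let p₁ = 0.279, p₀ = 0.057.
Under exogeneity and monotonicity, PS = (p₁ − p₀) / (1 − p₀).
PS = (0.279 − 0.057) / (1 − 0.057) = 0.222 / 0.943 ≈ 0.2354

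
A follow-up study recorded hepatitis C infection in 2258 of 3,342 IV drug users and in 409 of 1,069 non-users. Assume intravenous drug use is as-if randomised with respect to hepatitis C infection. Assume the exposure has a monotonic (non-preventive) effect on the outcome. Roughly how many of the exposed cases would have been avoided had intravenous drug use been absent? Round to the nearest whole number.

about 979 cases

p₁ = P(outcome | exposed) = 2258/3342 = 0.67564
p₀ = P(outcome | unexposed) = 409/1069 = 0.3826
PN = (p₁ − p₀)/p₁ = (0.67564 − 0.3826) / 0.67564 ≈ 0.43372.
Attributable cases ≈ PN × (exposed cases) = 0.43372 × 2258 ≈ 979.35.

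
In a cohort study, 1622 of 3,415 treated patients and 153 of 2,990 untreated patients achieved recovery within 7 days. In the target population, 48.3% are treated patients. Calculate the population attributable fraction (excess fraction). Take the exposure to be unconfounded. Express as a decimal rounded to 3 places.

p₁ = P(outcome | exposed) = 1622/3415 = 0.47496
p₀ = P(outcome | unexposed) = 153/2990 = 0.051171
Overall risk P(Y=1) = π·p₁ + (1−π)·p₀ = 0.483×0.47496 + 0.517×0.051171 = 0.25586.
Under exogeneity, PAF = [P(Y=1) − p₀] / P(Y=1).
PAF = (0.25586 − 0.051171) / 0.25586 ≈ 0.8000

PAF ≈ 0.800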